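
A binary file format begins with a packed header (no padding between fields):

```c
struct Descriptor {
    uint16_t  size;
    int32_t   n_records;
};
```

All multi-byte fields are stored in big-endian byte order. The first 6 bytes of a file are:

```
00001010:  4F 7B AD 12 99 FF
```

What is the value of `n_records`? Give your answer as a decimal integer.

`n_records` follows `size` (2 bytes), so it starts at byte offset 2 and occupies 4 bytes.
Bytes at offsets 2..5: AD 12 99 FF.
Big-endian stores the most-significant byte at the lowest address.
The bytes are already most-significant first: 0xAD1299FF.
Top bit is set, so as a signed 32-bit value this is 0xAD1299FF − 2^32 = -1391289857.

-1391289857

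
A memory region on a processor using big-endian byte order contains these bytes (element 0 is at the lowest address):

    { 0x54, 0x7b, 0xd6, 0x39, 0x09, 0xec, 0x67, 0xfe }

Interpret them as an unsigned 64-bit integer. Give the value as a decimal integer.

Big-endian stores the most-significant byte at the lowest address.
The bytes are already most-significant first: 0x547BD63909EC67FE.
0x547BD63909EC67FE = 6087694861789325310.

6087694861789325310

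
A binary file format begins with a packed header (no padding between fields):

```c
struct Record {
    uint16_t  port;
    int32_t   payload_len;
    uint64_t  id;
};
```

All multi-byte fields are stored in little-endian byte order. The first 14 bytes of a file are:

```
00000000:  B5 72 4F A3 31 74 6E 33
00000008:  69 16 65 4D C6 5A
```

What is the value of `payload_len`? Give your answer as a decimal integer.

`payload_len` follows `port` (2 bytes), so it starts at byte offset 2 and occupies 4 bytes.
Bytes at offsets 2..5: 4F A3 31 74.
Little-endian: lowest address holds the least-significant byte.
Reassemble most-significant byte first: 74 31 A3 4F → 0x7431A34F.
0x7431A34F = 1949410127.

1949410127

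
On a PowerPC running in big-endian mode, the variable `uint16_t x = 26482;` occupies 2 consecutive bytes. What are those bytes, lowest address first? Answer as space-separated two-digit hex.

26482 in hexadecimal, padded to 16 bits, is 0x6772.
Split into bytes (most-significant first): 67 72.
Big-endian stores the most-significant byte at the lowest address.
So the memory order matches the most-significant-first order: 67 72.

67 72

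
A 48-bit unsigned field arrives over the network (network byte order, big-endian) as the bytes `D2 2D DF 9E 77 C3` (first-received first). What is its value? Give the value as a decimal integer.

231094467065795

In big-endian order the high byte comes first in memory.
The bytes are already most-significant first: 0xD22DDF9E77C3.
0xD22DDF9E77C3 = 231094467065795.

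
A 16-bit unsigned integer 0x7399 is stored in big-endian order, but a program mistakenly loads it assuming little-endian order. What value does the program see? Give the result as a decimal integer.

39283

Stored big-endian, the bytes at ascending addresses are 73 99.
Read back as little-endian, the first byte is least significant, giving 0x9973.
0x9973 = 39283.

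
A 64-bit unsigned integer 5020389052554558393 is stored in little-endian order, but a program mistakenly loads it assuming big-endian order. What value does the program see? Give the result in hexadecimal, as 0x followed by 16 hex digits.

5020389052554558393 in 64-bit hexadecimal is 0x45AC013E7FC63BB9.
Stored little-endian, the bytes at ascending addresses are B9 3B C6 7F 3E 01 AC 45.
Read back as big-endian, the last byte is least significant, giving 0xB93BC67F3E01AC45.

0xB93BC67F3E01AC45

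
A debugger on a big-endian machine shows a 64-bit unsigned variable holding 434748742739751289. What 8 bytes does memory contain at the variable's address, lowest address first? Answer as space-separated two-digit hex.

434748742739751289 in hexadecimal, padded to 64 bits, is 0x060889AD998CF179.
Split into bytes (most-significant first): 06 08 89 AD 99 8C F1 79.
Big-endian: lowest address holds the most-significant byte.
So the memory order matches the most-significant-first order: 06 08 89 AD 99 8C F1 79.

06 08 89 AD 99 8C F1 79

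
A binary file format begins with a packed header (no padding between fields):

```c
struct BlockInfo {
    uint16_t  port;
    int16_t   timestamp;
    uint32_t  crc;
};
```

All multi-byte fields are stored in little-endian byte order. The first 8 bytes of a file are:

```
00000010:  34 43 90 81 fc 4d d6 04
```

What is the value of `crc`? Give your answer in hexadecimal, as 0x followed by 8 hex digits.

`crc` follows `port` (2 B), `timestamp` (2 B), so it starts at offset 2 + 2 = 4 and occupies 4 bytes.
Bytes at offsets 4..7: FC 4D D6 04.
Little-endian: lowest address holds the least-significant byte.
Reassemble most-significant byte first: 04 D6 4D FC → 0x04D64DFC.

0x04D64DFC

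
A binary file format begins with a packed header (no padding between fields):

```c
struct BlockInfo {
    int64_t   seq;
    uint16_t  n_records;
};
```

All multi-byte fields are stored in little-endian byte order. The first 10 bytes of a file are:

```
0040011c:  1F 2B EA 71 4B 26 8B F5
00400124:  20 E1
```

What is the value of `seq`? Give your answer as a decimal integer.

`seq` is the first field, at byte offset 0, occupying 8 bytes.
Bytes at offsets 0..7: 1F 2B EA 71 4B 26 8B F5.
In little-endian order the low byte comes first in memory.
Reassemble most-significant byte first: F5 8B 26 4B 71 EA 2B 1F → 0xF58B264B71EA2B1F.
Top bit is set, so as a signed 64-bit value this is 0xF58B264B71EA2B1F − 2^64 = -753466407178851553.

-753466407178851553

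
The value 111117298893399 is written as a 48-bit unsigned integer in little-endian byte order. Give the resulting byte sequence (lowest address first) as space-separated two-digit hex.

111117298893399 in hexadecimal, padded to 48 bits, is 0x650F83210257.
Split into bytes (most-significant first): 65 0F 83 21 02 57.
Little-endian: lowest address holds the least-significant byte.
So at ascending addresses the bytes are 57 02 21 83 0F 65.

57 02 21 83 0F 65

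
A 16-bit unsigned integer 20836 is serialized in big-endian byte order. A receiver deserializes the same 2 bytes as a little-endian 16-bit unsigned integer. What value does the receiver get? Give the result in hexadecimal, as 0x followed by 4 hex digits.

20836 in 16-bit hexadecimal is 0x5164.
Stored big-endian, the bytes at ascending addresses are 51 64.
Read back as little-endian, the first byte is least significant, giving 0x6451.

0x6451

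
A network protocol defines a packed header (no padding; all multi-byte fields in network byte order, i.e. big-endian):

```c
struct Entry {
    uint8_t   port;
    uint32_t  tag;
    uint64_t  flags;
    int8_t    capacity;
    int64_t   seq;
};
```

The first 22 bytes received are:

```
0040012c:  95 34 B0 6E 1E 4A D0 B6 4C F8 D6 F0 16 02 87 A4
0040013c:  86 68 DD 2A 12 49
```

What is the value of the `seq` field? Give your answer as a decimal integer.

`seq` follows `port` (1 B), `tag` (4 B), `flags` (8 B), `capacity` (1 B), so it starts at offset 1 + 4 + 8 + 1 = 14 and occupies 8 bytes.
Bytes at offsets 14..21: 87 A4 86 68 DD 2A 12 49.
Big-endian stores the most-significant byte at the lowest address.
The bytes are already most-significant first: 0x87A48668DD2A1249.
Top bit is set, so as a signed 64-bit value this is 0x87A48668DD2A1249 − 2^64 = -8672659197463489975.

-8672659197463489975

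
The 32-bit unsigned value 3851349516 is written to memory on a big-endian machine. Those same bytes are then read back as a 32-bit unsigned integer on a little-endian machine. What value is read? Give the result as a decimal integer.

216960741

3851349516 in 32-bit hexadecimal is 0xE58EEE0C.
Stored big-endian, the bytes at ascending addresses are E5 8E EE 0C.
Read back as little-endian, the first byte is least significant, giving 0x0CEE8EE5.
0x0CEE8EE5 = 216960741.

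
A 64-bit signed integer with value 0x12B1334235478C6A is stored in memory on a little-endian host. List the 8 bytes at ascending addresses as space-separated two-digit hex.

6A 8C 47 35 42 33 B1 12

Split into bytes (most-significant first): 12 B1 33 42 35 47 8C 6A.
In little-endian order the low byte comes first in memory.
So at ascending addresses the bytes are 6A 8C 47 35 42 33 B1 12.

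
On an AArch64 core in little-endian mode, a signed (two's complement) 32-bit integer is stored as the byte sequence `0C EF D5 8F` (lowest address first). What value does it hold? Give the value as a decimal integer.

-1881805044

In little-endian order the low byte comes first in memory.
Reassemble most-significant byte first: 8F D5 EF 0C → 0x8FD5EF0C.
Top bit is set, so as a signed 32-bit value this is 0x8FD5EF0C − 2^32 = -1881805044.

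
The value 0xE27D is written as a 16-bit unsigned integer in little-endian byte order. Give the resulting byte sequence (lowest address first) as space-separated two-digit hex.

Split into bytes (most-significant first): E2 7D.
In little-endian order the low byte comes first in memory.
So at ascending addresses the bytes are 7D E2.

7D E2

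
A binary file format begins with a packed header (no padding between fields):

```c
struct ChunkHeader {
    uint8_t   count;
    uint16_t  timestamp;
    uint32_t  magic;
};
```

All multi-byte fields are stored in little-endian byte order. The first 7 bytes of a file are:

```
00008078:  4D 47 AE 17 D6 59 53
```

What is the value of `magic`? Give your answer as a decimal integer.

`magic` follows `count` (1 B), `timestamp` (2 B), so it starts at offset 1 + 2 = 3 and occupies 4 bytes.
Bytes at offsets 3..6: 17 D6 59 53.
Little-endian: lowest address holds the least-significant byte.
Reassemble most-significant byte first: 53 59 D6 17 → 0x5359D617.
0x5359D617 = 1398396439.

1398396439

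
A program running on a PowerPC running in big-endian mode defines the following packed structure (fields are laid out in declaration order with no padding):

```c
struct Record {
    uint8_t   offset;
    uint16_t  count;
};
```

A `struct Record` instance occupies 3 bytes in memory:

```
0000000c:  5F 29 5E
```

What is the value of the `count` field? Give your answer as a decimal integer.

10590

`count` follows `offset` (1 byte), so it starts at byte offset 1 and occupies 2 bytes.
Bytes at offsets 1..2: 29 5E.
Big-endian stores the most-significant byte at the lowest address.
The bytes are already most-significant first: 0x295E.
0x295E = 10590.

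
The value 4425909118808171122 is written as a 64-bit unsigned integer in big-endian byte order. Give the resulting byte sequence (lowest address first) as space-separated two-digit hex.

3D 6B FC E4 E2 B9 22 72

4425909118808171122 in hexadecimal, padded to 64 bits, is 0x3D6BFCE4E2B92272.
Split into bytes (most-significant first): 3D 6B FC E4 E2 B9 22 72.
Big-endian: lowest address holds the most-significant byte.
So the memory order matches the most-significant-first order: 3D 6B FC E4 E2 B9 22 72.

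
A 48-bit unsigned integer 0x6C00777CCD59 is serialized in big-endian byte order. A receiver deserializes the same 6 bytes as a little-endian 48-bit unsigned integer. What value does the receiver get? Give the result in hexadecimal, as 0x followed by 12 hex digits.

0x59CD7C77006C

Stored big-endian, the bytes at ascending addresses are 6C 00 77 7C CD 59.
Read back as little-endian, the first byte is least significant, giving 0x59CD7C77006C.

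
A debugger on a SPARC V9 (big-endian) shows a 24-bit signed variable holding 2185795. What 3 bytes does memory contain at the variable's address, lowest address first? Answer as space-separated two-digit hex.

21 5A 43

2185795 in hexadecimal, padded to 24 bits, is 0x215A43.
Split into bytes (most-significant first): 21 5A 43.
Big-endian stores the most-significant byte at the lowest address.
So the memory order matches the most-significant-first order: 21 5A 43.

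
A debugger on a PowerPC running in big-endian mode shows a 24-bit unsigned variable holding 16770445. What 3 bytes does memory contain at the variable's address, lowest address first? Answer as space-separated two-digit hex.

FF E5 8D

16770445 in hexadecimal, padded to 24 bits, is 0xFFE58D.
Split into bytes (most-significant first): FF E5 8D.
In big-endian order the high byte comes first in memory.
So the memory order matches the most-significant-first order: FF E5 8D.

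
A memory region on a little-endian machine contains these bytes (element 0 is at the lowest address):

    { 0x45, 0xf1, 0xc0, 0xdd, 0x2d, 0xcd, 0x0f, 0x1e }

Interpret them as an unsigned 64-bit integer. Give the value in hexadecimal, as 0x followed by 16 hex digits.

0x1E0FCD2DDDC0F145

Little-endian stores the least-significant byte at the lowest address.
Reassemble most-significant byte first: 1E 0F CD 2D DD C0 F1 45 → 0x1E0FCD2DDDC0F145.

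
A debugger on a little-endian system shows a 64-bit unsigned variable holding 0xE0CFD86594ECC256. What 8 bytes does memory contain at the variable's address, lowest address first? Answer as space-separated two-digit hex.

56 C2 EC 94 65 D8 CF E0

Split into bytes (most-significant first): E0 CF D8 65 94 EC C2 56.
Little-endian stores the least-significant byte at the lowest address.
So at ascending addresses the bytes are 56 C2 EC 94 65 D8 CF E0.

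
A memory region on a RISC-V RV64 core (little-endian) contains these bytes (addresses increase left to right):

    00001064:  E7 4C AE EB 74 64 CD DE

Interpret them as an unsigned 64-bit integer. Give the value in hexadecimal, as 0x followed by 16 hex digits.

Little-endian: lowest address holds the least-significant byte.
Reassemble most-significant byte first: DE CD 64 74 EB AE 4C E7 → 0xDECD6474EBAE4CE7.

0xDECD6474EBAE4CE7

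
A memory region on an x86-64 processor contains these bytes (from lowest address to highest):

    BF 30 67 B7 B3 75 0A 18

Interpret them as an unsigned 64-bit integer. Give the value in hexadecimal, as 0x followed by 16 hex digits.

Little-endian stores the least-significant byte at the lowest address.
Reassemble most-significant byte first: 18 0A 75 B3 B7 67 30 BF → 0x180A75B3B76730BF.

0x180A75B3B76730BF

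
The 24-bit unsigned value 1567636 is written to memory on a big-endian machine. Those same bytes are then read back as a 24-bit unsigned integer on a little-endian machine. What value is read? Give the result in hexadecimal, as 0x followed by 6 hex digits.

0x94EB17

1567636 in 24-bit hexadecimal is 0x17EB94.
Stored big-endian, the bytes at ascending addresses are 17 EB 94.
Read back as little-endian, the first byte is least significant, giving 0x94EB17.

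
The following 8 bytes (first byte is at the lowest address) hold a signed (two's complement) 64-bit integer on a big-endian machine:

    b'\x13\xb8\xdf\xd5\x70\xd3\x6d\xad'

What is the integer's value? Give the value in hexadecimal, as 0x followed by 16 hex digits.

In big-endian order the high byte comes first in memory.
The bytes are already most-significant first: 0x13B8DFD570D36DAD.

0x13B8DFD570D36DAD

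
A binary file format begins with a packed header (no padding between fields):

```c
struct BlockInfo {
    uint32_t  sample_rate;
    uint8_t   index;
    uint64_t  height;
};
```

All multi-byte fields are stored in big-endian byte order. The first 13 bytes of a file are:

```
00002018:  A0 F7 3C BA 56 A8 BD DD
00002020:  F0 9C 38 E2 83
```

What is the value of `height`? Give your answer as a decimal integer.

12159118594453070467

`height` follows `sample_rate` (4 B), `index` (1 B), so it starts at offset 4 + 1 = 5 and occupies 8 bytes.
Bytes at offsets 5..12: A8 BD DD F0 9C 38 E2 83.
In big-endian order the high byte comes first in memory.
The bytes are already most-significant first: 0xA8BDDDF09C38E283.
0xA8BDDDF09C38E283 = 12159118594453070467.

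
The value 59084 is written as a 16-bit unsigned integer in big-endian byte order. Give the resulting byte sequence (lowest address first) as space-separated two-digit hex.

E6 CC

59084 in hexadecimal, padded to 16 bits, is 0xE6CC.
Split into bytes (most-significant first): E6 CC.
Big-endian: lowest address holds the most-significant byte.
So the memory order matches the most-significant-first order: E6 CC.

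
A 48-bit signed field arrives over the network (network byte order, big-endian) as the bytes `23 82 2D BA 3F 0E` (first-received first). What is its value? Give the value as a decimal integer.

Big-endian stores the most-significant byte at the lowest address.
The bytes are already most-significant first: 0x23822DBA3F0E.
0x23822DBA3F0E = 39042019901198.

39042019901198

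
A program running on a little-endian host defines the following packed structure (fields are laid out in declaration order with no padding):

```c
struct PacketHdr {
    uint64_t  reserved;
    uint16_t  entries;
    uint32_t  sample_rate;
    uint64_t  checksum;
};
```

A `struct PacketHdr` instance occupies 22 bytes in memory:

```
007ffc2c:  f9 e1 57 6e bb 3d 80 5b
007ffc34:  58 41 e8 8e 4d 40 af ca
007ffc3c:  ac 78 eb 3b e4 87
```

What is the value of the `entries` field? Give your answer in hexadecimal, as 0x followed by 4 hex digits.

`entries` follows `reserved` (8 bytes), so it starts at byte offset 8 and occupies 2 bytes.
Bytes at offsets 8..9: 58 41.
Little-endian: lowest address holds the least-significant byte.
Reassemble most-significant byte first: 41 58 → 0x4158.

0x4158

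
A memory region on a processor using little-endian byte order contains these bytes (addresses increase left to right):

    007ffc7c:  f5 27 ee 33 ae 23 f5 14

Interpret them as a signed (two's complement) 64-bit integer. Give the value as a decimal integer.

Little-endian stores the least-significant byte at the lowest address.
Reassemble most-significant byte first: 14 F5 23 AE 33 EE 27 F5 → 0x14F523AE33EE27F5.
0x14F523AE33EE27F5 = 1510152481155196917.

1510152481155196917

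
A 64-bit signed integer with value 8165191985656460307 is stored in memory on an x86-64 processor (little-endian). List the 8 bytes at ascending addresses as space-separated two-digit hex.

8165191985656460307 in hexadecimal, padded to 64 bits, is 0x715096D993EB7413.
Split into bytes (most-significant first): 71 50 96 D9 93 EB 74 13.
In little-endian order the low byte comes first in memory.
So at ascending addresses the bytes are 13 74 EB 93 D9 96 50 71.

13 74 EB 93 D9 96 50 71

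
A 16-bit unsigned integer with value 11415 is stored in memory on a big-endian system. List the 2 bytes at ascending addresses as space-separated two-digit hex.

11415 in hexadecimal, padded to 16 bits, is 0x2C97.
Split into bytes (most-significant first): 2C 97.
In big-endian order the high byte comes first in memory.
So the memory order matches the most-significant-first order: 2C 97.

2C 97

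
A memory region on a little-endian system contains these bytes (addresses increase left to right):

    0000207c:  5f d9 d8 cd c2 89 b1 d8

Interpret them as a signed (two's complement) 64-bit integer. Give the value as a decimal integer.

In little-endian order the low byte comes first in memory.
Reassemble most-significant byte first: D8 B1 89 C2 CD D8 D9 5F → 0xD8B189C2CDD8D95F.
Top bit is set, so as a signed 64-bit value this is 0xD8B189C2CDD8D95F − 2^64 = -2832331220869129889.

-2832331220869129889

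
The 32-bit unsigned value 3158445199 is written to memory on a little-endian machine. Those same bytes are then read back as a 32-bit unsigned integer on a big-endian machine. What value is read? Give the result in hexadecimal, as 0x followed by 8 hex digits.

3158445199 in 32-bit hexadecimal is 0xBC420C8F.
Stored little-endian, the bytes at ascending addresses are 8F 0C 42 BC.
Read back as big-endian, the last byte is least significant, giving 0x8F0C42BC.

0x8F0C42BC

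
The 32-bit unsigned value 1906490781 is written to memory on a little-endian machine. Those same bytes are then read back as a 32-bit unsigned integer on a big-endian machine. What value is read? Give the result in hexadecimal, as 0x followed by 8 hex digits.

0x9DBDA271

1906490781 in 32-bit hexadecimal is 0x71A2BD9D.
Stored little-endian, the bytes at ascending addresses are 9D BD A2 71.
Read back as big-endian, the last byte is least significant, giving 0x9DBDA271.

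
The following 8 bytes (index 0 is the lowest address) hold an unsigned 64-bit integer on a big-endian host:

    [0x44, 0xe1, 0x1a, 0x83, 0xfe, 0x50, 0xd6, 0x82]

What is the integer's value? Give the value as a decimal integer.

Big-endian stores the most-significant byte at the lowest address.
The bytes are already most-significant first: 0x44E11A83FE50D682.
0x44E11A83FE50D682 = 4963277418548745858.

4963277418548745858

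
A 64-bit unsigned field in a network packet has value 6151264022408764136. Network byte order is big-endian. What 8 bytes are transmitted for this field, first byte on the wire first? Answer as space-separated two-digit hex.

6151264022408764136 in hexadecimal, padded to 64 bits, is 0x555DAE099F509AE8.
Split into bytes (most-significant first): 55 5D AE 09 9F 50 9A E8.
Big-endian: lowest address holds the most-significant byte.
So the memory order matches the most-significant-first order: 55 5D AE 09 9F 50 9A E8.

55 5D AE 09 9F 50 9A E8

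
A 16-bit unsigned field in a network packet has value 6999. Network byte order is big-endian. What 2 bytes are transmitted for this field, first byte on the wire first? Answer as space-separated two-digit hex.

1B 57

6999 in hexadecimal, padded to 16 bits, is 0x1B57.
Split into bytes (most-significant first): 1B 57.
In big-endian order the high byte comes first in memory.
So the memory order matches the most-significant-first order: 1B 57.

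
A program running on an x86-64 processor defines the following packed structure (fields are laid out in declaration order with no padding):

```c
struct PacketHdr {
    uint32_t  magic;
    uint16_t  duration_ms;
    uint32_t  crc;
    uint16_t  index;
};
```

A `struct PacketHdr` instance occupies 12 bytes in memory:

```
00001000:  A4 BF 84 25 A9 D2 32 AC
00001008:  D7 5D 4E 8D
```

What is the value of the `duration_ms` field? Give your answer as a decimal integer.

53929

`duration_ms` follows `magic` (4 bytes), so it starts at byte offset 4 and occupies 2 bytes.
Bytes at offsets 4..5: A9 D2.
In little-endian order the low byte comes first in memory.
Reassemble most-significant byte first: D2 A9 → 0xD2A9.
0xD2A9 = 53929.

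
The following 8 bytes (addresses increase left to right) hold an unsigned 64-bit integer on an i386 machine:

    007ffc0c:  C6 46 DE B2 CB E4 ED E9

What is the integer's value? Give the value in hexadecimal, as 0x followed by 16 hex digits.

In little-endian order the low byte comes first in memory.
Reassemble most-significant byte first: E9 ED E4 CB B2 DE 46 C6 → 0xE9EDE4CBB2DE46C6.

0xE9EDE4CBB2DE46C6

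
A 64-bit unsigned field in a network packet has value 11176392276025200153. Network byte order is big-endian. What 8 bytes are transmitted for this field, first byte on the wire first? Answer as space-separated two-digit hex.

9B 1A 85 8F 5A E6 CE 19

11176392276025200153 in hexadecimal, padded to 64 bits, is 0x9B1A858F5AE6CE19.
Split into bytes (most-significant first): 9B 1A 85 8F 5A E6 CE 19.
Big-endian: lowest address holds the most-significant byte.
So the memory order matches the most-significant-first order: 9B 1A 85 8F 5A E6 CE 19.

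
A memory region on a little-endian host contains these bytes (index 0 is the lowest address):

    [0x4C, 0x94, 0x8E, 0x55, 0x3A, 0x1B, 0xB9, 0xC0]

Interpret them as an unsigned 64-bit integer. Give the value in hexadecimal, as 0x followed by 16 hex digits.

0xC0B91B3A558E944C

Little-endian: lowest address holds the least-significant byte.
Reassemble most-significant byte first: C0 B9 1B 3A 55 8E 94 4C → 0xC0B91B3A558E944C.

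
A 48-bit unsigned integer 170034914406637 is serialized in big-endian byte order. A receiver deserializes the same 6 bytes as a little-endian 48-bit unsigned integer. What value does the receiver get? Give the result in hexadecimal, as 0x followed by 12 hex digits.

0xED30AC56A59A

170034914406637 in 48-bit hexadecimal is 0x9AA556AC30ED.
Stored big-endian, the bytes at ascending addresses are 9A A5 56 AC 30 ED.
Read back as little-endian, the first byte is least significant, giving 0xED30AC56A59A.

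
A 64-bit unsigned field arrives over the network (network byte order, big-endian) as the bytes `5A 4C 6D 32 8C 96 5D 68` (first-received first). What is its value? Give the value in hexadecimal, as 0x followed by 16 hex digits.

In big-endian order the high byte comes first in memory.
The bytes are already most-significant first: 0x5A4C6D328C965D68.

0x5A4C6D328C965D68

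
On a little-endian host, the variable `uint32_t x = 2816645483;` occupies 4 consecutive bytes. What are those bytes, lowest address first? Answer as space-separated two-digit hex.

2816645483 in hexadecimal, padded to 32 bits, is 0xA7E2996B.
Split into bytes (most-significant first): A7 E2 99 6B.
In little-endian order the low byte comes first in memory.
So at ascending addresses the bytes are 6B 99 E2 A7.

6B 99 E2 A7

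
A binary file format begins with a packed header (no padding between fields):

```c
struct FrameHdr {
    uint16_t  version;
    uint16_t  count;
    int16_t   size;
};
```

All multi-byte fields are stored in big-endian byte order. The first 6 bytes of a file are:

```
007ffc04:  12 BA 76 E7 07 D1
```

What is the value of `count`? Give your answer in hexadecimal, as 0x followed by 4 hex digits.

`count` follows `version` (2 bytes), so it starts at byte offset 2 and occupies 2 bytes.
Bytes at offsets 2..3: 76 E7.
Big-endian stores the most-significant byte at the lowest address.
The bytes are already most-significant first: 0x76E7.

0x76E7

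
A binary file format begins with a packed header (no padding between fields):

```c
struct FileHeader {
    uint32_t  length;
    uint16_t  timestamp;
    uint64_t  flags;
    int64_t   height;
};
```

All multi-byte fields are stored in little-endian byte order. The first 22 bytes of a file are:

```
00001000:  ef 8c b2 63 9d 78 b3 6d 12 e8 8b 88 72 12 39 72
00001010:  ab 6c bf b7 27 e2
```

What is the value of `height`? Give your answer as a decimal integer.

`height` follows `length` (4 B), `timestamp` (2 B), `flags` (8 B), so it starts at offset 4 + 2 + 8 = 14 and occupies 8 bytes.
Bytes at offsets 14..21: 39 72 AB 6C BF B7 27 E2.
Little-endian: lowest address holds the least-significant byte.
Reassemble most-significant byte first: E2 27 B7 BF 6C AB 72 39 → 0xE227B7BF6CAB7239.
Top bit is set, so as a signed 64-bit value this is 0xE227B7BF6CAB7239 − 2^64 = -2150548264256310727.

-2150548264256310727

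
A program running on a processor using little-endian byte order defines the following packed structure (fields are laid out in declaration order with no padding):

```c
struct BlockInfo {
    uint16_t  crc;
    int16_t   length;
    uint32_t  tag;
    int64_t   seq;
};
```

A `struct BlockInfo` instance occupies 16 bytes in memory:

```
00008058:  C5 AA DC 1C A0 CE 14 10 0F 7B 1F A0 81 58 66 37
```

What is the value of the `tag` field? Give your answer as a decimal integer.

269799072

`tag` follows `crc` (2 B), `length` (2 B), so it starts at offset 2 + 2 = 4 and occupies 4 bytes.
Bytes at offsets 4..7: A0 CE 14 10.
In little-endian order the low byte comes first in memory.
Reassemble most-significant byte first: 10 14 CE A0 → 0x1014CEA0.
0x1014CEA0 = 269799072.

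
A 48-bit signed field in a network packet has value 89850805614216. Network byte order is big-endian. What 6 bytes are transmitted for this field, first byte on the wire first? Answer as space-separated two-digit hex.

51 B8 05 59 F6 88

89850805614216 in hexadecimal, padded to 48 bits, is 0x51B80559F688.
Split into bytes (most-significant first): 51 B8 05 59 F6 88.
Big-endian: lowest address holds the most-significant byte.
So the memory order matches the most-significant-first order: 51 B8 05 59 F6 88.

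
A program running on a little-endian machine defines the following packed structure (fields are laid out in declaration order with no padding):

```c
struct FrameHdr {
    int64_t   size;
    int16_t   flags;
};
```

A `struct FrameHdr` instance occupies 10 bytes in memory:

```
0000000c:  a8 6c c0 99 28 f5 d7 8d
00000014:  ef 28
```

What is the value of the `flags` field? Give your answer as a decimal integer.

10479

`flags` follows `size` (8 bytes), so it starts at byte offset 8 and occupies 2 bytes.
Bytes at offsets 8..9: EF 28.
Little-endian: lowest address holds the least-significant byte.
Reassemble most-significant byte first: 28 EF → 0x28EF.
0x28EF = 10479.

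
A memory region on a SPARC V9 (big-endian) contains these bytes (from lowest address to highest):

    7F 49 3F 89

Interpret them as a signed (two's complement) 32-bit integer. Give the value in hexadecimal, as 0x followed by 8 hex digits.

0x7F493F89

Big-endian stores the most-significant byte at the lowest address.
The bytes are already most-significant first: 0x7F493F89.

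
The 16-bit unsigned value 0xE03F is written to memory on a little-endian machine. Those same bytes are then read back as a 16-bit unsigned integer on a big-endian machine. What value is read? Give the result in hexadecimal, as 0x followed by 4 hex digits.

0x3FE0

Stored little-endian, the bytes at ascending addresses are 3F E0.
Read back as big-endian, the last byte is least significant, giving 0x3FE0.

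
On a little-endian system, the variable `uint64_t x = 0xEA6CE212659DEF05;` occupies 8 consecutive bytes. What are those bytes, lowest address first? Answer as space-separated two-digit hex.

05 EF 9D 65 12 E2 6C EA

Split into bytes (most-significant first): EA 6C E2 12 65 9D EF 05.
In little-endian order the low byte comes first in memory.
So at ascending addresses the bytes are 05 EF 9D 65 12 E2 6C EA.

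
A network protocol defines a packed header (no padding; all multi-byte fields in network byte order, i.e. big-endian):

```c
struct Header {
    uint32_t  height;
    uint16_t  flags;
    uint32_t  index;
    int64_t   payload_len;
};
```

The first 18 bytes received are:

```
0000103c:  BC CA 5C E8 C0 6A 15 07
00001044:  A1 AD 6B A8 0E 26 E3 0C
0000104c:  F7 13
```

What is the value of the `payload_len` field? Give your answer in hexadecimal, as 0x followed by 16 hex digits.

0x6BA80E26E30CF713

`payload_len` follows `height` (4 B), `flags` (2 B), `index` (4 B), so it starts at offset 4 + 2 + 4 = 10 and occupies 8 bytes.
Bytes at offsets 10..17: 6B A8 0E 26 E3 0C F7 13.
Big-endian: lowest address holds the most-significant byte.
The bytes are already most-significant first: 0x6BA80E26E30CF713.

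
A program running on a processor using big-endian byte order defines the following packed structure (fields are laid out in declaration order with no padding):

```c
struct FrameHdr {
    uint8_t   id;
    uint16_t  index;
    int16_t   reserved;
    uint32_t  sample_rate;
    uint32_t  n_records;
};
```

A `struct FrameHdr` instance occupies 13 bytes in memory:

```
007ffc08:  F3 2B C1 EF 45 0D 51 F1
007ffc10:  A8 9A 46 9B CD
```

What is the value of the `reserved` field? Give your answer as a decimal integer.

`reserved` follows `id` (1 B), `index` (2 B), so it starts at offset 1 + 2 = 3 and occupies 2 bytes.
Bytes at offsets 3..4: EF 45.
In big-endian order the high byte comes first in memory.
The bytes are already most-significant first: 0xEF45.
Top bit is set, so as a signed 16-bit value this is 0xEF45 − 2^16 = -4283.

-4283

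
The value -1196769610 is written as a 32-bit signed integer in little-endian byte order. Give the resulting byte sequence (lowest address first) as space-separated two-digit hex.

Two's complement of -1196769610 in 32 bits: 1196769610 = 0x4755414A; invert → 0xB8AABEB5; add 1 → 0xB8AABEB6.
Split into bytes (most-significant first): B8 AA BE B6.
Little-endian: lowest address holds the least-significant byte.
So at ascending addresses the bytes are B6 BE AA B8.

B6 BE AA B8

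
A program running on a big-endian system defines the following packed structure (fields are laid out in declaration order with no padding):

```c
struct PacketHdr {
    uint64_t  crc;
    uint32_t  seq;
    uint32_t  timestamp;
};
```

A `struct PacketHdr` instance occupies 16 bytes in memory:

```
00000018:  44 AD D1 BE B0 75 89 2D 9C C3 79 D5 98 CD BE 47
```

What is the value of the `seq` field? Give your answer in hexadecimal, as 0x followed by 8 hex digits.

0x9CC379D5

`seq` follows `crc` (8 bytes), so it starts at byte offset 8 and occupies 4 bytes.
Bytes at offsets 8..11: 9C C3 79 D5.
Big-endian stores the most-significant byte at the lowest address.
The bytes are already most-significant first: 0x9CC379D5.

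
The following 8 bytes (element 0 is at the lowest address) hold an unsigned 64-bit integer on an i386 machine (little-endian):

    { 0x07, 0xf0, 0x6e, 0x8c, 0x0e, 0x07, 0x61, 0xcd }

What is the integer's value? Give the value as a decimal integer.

14799117609583177735

Little-endian: lowest address holds the least-significant byte.
Reassemble most-significant byte first: CD 61 07 0E 8C 6E F0 07 → 0xCD61070E8C6EF007.
0xCD61070E8C6EF007 = 14799117609583177735.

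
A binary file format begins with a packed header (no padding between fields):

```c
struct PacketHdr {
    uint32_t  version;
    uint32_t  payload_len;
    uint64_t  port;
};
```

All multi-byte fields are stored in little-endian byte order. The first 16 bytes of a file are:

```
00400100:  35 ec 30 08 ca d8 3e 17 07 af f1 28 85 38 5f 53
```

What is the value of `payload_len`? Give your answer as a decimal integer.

389994698

`payload_len` follows `version` (4 bytes), so it starts at byte offset 4 and occupies 4 bytes.
Bytes at offsets 4..7: CA D8 3E 17.
In little-endian order the low byte comes first in memory.
Reassemble most-significant byte first: 17 3E D8 CA → 0x173ED8CA.
0x173ED8CA = 389994698.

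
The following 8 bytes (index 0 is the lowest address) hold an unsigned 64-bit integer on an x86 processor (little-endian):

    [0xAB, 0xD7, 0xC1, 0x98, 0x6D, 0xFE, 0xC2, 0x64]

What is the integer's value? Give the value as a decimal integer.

Little-endian: lowest address holds the least-significant byte.
Reassemble most-significant byte first: 64 C2 FE 6D 98 C1 D7 AB → 0x64C2FE6D98C1D7AB.
0x64C2FE6D98C1D7AB = 7260645295942391723.

7260645295942391723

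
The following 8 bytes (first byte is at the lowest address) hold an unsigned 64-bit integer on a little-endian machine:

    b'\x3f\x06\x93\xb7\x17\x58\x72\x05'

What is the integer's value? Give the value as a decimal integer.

In little-endian order the low byte comes first in memory.
Reassemble most-significant byte first: 05 72 58 17 B7 93 06 3F → 0x05725817B793063F.
0x05725817B793063F = 392472976422012479.

392472976422012479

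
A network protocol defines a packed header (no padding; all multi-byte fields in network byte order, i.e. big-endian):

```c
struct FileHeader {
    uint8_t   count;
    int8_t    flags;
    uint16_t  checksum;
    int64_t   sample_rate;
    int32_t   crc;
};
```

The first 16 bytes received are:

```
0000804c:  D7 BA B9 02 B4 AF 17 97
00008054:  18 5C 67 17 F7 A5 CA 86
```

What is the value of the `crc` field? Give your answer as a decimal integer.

-140129658

`crc` follows `count` (1 B), `flags` (1 B), `checksum` (2 B), `sample_rate` (8 B), so it starts at offset 1 + 1 + 2 + 8 = 12 and occupies 4 bytes.
Bytes at offsets 12..15: F7 A5 CA 86.
Big-endian: lowest address holds the most-significant byte.
The bytes are already most-significant first: 0xF7A5CA86.
Top bit is set, so as a signed 32-bit value this is 0xF7A5CA86 − 2^32 = -140129658.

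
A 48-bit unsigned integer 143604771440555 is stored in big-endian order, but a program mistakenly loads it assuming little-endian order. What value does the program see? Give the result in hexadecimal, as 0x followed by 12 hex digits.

143604771440555 in 48-bit hexadecimal is 0x829B9763C7AB.
Stored big-endian, the bytes at ascending addresses are 82 9B 97 63 C7 AB.
Read back as little-endian, the first byte is least significant, giving 0xABC763979B82.

0xABC763979B82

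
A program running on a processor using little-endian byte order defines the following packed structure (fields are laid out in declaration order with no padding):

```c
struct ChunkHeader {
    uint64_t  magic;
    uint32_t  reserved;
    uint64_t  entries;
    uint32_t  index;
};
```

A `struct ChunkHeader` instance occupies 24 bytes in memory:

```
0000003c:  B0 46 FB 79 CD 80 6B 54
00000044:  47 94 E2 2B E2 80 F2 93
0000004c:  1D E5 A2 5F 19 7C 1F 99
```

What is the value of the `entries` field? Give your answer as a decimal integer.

`entries` follows `magic` (8 B), `reserved` (4 B), so it starts at offset 8 + 4 = 12 and occupies 8 bytes.
Bytes at offsets 12..19: E2 80 F2 93 1D E5 A2 5F.
In little-endian order the low byte comes first in memory.
Reassemble most-significant byte first: 5F A2 E5 1D 93 F2 80 E2 → 0x5FA2E51D93F280E2.
0x5FA2E51D93F280E2 = 6891322295029235938.

6891322295029235938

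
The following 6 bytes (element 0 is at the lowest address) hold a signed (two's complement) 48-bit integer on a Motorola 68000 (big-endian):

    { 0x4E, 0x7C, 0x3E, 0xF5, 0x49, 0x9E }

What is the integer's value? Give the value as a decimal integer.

86295539173790

Big-endian stores the most-significant byte at the lowest address.
The bytes are already most-significant first: 0x4E7C3EF5499E.
0x4E7C3EF5499E = 86295539173790.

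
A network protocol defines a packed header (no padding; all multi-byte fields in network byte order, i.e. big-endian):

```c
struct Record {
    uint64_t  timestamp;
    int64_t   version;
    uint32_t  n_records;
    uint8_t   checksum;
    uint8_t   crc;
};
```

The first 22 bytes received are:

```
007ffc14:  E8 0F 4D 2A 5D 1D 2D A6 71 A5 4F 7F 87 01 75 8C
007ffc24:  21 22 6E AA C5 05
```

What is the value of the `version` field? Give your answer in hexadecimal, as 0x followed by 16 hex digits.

`version` follows `timestamp` (8 bytes), so it starts at byte offset 8 and occupies 8 bytes.
Bytes at offsets 8..15: 71 A5 4F 7F 87 01 75 8C.
In big-endian order the high byte comes first in memory.
The bytes are already most-significant first: 0x71A54F7F8701758C.

0x71A54F7F8701758C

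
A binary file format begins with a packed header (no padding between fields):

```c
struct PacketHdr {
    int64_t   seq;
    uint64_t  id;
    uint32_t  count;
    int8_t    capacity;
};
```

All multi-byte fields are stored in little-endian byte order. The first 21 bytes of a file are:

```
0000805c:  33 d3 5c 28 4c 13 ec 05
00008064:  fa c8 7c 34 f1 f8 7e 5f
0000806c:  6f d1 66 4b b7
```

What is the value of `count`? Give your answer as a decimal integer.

`count` follows `seq` (8 B), `id` (8 B), so it starts at offset 8 + 8 = 16 and occupies 4 bytes.
Bytes at offsets 16..19: 6F D1 66 4B.
Little-endian: lowest address holds the least-significant byte.
Reassemble most-significant byte first: 4B 66 D1 6F → 0x4B66D16F.
0x4B66D16F = 1265029487.

1265029487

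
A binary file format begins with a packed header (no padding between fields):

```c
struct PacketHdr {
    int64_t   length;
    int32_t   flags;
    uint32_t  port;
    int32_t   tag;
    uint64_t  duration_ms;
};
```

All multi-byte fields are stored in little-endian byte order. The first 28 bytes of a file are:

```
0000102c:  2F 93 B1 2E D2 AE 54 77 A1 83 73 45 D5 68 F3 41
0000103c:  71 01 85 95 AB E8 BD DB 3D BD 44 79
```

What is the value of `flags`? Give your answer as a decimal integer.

1165198241

`flags` follows `length` (8 bytes), so it starts at byte offset 8 and occupies 4 bytes.
Bytes at offsets 8..11: A1 83 73 45.
Little-endian stores the least-significant byte at the lowest address.
Reassemble most-significant byte first: 45 73 83 A1 → 0x457383A1.
0x457383A1 = 1165198241.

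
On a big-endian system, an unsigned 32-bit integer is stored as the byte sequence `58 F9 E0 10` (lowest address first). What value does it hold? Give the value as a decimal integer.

Big-endian stores the most-significant byte at the lowest address.
The bytes are already most-significant first: 0x58F9E010.
0x58F9E010 = 1492770832.

1492770832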